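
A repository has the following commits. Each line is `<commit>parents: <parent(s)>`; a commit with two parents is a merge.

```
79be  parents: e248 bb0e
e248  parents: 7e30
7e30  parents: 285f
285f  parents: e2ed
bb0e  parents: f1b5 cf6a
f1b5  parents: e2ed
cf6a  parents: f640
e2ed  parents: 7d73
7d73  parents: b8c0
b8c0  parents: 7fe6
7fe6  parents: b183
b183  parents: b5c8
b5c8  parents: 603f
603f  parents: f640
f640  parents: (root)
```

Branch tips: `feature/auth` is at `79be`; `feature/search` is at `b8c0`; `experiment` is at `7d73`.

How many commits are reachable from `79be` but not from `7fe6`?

Reachable from 79be: {285f, 603f, 79be, 7d73, 7e30, 7fe6, b183, b5c8, b8c0, bb0e, cf6a, e248, e2ed, f1b5, f640}.
Reachable from 7fe6: {603f, 7fe6, b183, b5c8, f640}.
In 79be's history but not 7fe6's: {285f, 79be, 7d73, 7e30, b8c0, bb0e, cf6a, e248, e2ed, f1b5} — 10 commits.

10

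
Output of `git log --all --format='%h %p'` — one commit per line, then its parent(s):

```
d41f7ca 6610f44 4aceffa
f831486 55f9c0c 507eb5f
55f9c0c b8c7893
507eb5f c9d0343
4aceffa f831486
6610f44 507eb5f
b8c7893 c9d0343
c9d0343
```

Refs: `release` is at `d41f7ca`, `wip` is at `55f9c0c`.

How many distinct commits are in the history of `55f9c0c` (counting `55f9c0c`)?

3

Walking parent pointers from 55f9c0c: reachable set = {55f9c0c, b8c7893, c9d0343}.
That is 3 commits.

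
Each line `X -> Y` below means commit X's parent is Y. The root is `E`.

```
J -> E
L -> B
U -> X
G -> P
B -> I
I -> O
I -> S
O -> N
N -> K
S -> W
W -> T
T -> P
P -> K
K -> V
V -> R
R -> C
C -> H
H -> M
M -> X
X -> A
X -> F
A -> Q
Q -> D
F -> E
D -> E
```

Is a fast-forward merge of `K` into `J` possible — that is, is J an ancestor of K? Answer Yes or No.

No

A fast-forward from J to K is possible iff J is an ancestor of K.
Ancestors of K: {A, C, D, E, F, H, K, M, Q, R, V, X}.
J is not among them, so fast-forward is not possible.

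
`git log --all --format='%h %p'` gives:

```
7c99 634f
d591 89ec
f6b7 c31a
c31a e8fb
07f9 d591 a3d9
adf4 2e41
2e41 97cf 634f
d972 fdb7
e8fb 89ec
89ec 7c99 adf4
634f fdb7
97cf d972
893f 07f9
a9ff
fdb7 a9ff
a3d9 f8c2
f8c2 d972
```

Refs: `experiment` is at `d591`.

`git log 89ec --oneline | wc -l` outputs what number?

Walking parent pointers from 89ec: reachable set = {2e41, 634f, 7c99, 89ec, 97cf, a9ff, adf4, d972, fdb7}.
That is 9 commits.

9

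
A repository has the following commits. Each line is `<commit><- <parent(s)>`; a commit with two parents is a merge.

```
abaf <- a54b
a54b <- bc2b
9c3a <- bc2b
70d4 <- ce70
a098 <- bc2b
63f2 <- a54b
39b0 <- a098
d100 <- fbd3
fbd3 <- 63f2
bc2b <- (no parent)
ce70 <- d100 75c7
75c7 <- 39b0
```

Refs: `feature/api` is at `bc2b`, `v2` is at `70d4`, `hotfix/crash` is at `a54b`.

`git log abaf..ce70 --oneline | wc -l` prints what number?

Reachable from ce70: {39b0, 63f2, 75c7, a098, a54b, bc2b, ce70, d100, fbd3}.
Reachable from abaf: {a54b, abaf, bc2b}.
In ce70's history but not abaf's: {39b0, 63f2, 75c7, a098, ce70, d100, fbd3} — 7 commits.

7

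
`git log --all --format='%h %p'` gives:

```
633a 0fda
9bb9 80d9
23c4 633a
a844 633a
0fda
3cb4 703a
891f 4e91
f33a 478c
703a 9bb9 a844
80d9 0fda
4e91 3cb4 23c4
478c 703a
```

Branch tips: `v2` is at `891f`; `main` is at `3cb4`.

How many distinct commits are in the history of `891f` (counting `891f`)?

10

Walking parent pointers from 891f: reachable set = {0fda, 23c4, 3cb4, 4e91, 633a, 703a, 80d9, 891f, 9bb9, a844}.
That is 10 commits.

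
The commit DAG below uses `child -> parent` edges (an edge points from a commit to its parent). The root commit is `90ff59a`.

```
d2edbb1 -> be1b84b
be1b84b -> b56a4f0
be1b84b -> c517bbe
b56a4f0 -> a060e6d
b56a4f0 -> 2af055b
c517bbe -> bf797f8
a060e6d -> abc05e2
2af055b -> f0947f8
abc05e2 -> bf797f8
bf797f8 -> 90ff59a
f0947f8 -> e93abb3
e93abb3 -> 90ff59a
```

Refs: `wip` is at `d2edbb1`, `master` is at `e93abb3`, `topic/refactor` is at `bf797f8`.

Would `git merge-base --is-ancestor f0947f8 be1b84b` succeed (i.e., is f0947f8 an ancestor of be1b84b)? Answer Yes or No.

Yes

Ancestors of be1b84b (commits reachable by following parents): {2af055b, 90ff59a, a060e6d, abc05e2, b56a4f0, be1b84b, bf797f8, c517bbe, e93abb3, f0947f8}.
f0947f8 is in that set, so it is an ancestor of be1b84b.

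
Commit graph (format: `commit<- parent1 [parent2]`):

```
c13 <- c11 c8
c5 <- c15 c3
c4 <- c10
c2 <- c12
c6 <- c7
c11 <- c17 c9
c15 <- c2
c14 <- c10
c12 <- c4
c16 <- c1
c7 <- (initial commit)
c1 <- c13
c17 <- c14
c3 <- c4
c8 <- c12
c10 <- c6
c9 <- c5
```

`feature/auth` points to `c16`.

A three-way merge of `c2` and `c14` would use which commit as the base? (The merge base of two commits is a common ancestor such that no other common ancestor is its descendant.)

Ancestors of c2: {c10, c12, c2, c4, c6, c7}.
Ancestors of c14: {c10, c14, c6, c7}.
Common ancestors: {c10, c6, c7}.
Among these, c10 is not an ancestor of any other common ancestor — it is the merge base.

c10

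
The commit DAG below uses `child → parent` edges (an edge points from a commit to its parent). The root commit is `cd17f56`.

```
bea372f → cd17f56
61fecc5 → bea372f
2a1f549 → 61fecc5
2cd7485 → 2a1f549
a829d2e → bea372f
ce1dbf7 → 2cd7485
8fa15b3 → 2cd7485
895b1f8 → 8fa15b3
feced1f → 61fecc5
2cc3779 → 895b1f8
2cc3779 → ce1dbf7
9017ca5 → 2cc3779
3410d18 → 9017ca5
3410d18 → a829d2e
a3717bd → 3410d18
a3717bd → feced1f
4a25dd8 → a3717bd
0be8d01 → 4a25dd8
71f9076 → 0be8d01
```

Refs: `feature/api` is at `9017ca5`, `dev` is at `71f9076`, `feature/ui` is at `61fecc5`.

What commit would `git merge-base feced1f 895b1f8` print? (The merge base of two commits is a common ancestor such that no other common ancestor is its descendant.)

61fecc5

Ancestors of feced1f: {61fecc5, bea372f, cd17f56, feced1f}.
Ancestors of 895b1f8: {2a1f549, 2cd7485, 61fecc5, 895b1f8, 8fa15b3, bea372f, cd17f56}.
Common ancestors: {61fecc5, bea372f, cd17f56}.
Among these, 61fecc5 is not an ancestor of any other common ancestor — it is the merge base.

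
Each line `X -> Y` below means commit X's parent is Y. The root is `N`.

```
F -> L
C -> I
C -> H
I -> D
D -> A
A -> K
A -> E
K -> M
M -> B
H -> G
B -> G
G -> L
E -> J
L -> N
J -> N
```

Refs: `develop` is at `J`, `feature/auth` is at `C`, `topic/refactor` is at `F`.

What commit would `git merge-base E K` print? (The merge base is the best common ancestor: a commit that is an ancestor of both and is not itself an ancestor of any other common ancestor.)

Ancestors of E: {E, J, N}.
Ancestors of K: {B, G, K, L, M, N}.
Common ancestors: {N}.
The only common ancestor is N, so it is the merge base.

N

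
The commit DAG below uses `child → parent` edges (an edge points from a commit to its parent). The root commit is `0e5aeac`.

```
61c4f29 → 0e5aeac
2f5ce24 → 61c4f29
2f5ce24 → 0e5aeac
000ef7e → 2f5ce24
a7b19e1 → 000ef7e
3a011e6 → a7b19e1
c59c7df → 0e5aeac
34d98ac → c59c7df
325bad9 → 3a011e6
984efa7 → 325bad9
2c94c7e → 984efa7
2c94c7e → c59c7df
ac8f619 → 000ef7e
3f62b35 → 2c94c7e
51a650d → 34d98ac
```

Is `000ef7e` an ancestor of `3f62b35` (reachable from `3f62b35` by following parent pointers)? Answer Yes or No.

Yes

Ancestors of 3f62b35 (commits reachable by following parents): {000ef7e, 0e5aeac, 2c94c7e, 2f5ce24, 325bad9, 3a011e6, 3f62b35, 61c4f29, 984efa7, a7b19e1, c59c7df}.
000ef7e is in that set, so it is an ancestor of 3f62b35.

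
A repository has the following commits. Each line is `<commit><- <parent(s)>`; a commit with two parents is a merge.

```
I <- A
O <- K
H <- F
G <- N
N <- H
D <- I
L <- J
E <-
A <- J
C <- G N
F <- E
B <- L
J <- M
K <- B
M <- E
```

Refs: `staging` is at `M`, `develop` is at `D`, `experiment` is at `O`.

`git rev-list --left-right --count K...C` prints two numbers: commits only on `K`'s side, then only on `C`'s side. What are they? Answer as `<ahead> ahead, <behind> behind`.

5 ahead, 5 behind

Reachable from K: {B, E, J, K, L, M}.
Reachable from C: {C, E, F, G, H, N}.
Only in K's history (ahead): {B, J, K, L, M} — 5.
Only in C's history (behind): {C, F, G, H, N} — 5.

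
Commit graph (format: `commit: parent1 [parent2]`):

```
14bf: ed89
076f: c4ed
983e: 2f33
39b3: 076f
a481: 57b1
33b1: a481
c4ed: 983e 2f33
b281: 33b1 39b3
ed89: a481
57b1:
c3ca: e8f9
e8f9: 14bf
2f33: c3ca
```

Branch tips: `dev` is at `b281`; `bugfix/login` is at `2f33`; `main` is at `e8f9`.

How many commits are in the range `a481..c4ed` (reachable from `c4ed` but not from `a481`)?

Reachable from c4ed: {14bf, 2f33, 57b1, 983e, a481, c3ca, c4ed, e8f9, ed89}.
Reachable from a481: {57b1, a481}.
In c4ed's history but not a481's: {14bf, 2f33, 983e, c3ca, c4ed, e8f9, ed89} — 7 commits.

7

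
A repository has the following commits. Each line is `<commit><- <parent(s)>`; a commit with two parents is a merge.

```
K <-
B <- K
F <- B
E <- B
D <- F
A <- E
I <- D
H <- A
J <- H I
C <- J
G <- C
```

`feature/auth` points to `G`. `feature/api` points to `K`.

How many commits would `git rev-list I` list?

5

Walking parent pointers from I: reachable set = {B, D, F, I, K}.
That is 5 commits.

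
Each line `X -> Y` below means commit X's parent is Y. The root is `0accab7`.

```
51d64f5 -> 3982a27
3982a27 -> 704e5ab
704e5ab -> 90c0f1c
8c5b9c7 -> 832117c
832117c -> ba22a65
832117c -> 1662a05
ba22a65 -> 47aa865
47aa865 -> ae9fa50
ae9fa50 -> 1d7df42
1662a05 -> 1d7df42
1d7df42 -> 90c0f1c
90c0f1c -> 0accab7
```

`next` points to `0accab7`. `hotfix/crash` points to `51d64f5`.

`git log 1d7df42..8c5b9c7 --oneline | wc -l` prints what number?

6

Reachable from 8c5b9c7: {0accab7, 1662a05, 1d7df42, 47aa865, 832117c, 8c5b9c7, 90c0f1c, ae9fa50, ba22a65}.
Reachable from 1d7df42: {0accab7, 1d7df42, 90c0f1c}.
In 8c5b9c7's history but not 1d7df42's: {1662a05, 47aa865, 832117c, 8c5b9c7, ae9fa50, ba22a65} — 6 commits.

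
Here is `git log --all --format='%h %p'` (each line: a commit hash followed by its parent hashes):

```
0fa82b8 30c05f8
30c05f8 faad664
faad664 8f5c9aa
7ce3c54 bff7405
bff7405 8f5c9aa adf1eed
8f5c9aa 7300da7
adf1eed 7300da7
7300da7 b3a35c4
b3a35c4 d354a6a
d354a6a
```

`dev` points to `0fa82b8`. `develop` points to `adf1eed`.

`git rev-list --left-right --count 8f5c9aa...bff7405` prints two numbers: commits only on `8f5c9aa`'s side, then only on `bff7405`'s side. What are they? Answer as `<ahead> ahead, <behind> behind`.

Reachable from 8f5c9aa: {7300da7, 8f5c9aa, b3a35c4, d354a6a}.
Reachable from bff7405: {7300da7, 8f5c9aa, adf1eed, b3a35c4, bff7405, d354a6a}.
Only in 8f5c9aa's history (ahead): {} — 0.
Only in bff7405's history (behind): {adf1eed, bff7405} — 2.

0 ahead, 2 behind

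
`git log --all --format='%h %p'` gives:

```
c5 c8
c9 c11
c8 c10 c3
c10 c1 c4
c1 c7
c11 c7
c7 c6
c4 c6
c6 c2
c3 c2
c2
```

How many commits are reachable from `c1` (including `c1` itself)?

Walking parent pointers from c1: reachable set = {c1, c2, c6, c7}.
That is 4 commits.

4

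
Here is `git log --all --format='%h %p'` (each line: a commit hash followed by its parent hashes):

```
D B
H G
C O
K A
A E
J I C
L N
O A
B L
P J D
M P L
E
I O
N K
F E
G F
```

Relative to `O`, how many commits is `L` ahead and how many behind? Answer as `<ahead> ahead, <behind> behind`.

Reachable from L: {A, E, K, L, N}.
Reachable from O: {A, E, O}.
Only in L's history (ahead): {K, L, N} — 3.
Only in O's history (behind): {O} — 1.

3 ahead, 1 behind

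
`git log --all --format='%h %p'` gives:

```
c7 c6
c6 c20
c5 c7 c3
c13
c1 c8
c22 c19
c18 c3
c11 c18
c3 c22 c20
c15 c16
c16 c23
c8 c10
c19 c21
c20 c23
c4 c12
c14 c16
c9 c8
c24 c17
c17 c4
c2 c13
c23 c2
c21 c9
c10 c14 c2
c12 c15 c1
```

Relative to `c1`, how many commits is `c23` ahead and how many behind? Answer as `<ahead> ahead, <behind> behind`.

0 ahead, 5 behind

Reachable from c23: {c13, c2, c23}.
Reachable from c1: {c1, c10, c13, c14, c16, c2, c23, c8}.
Only in c23's history (ahead): {} — 0.
Only in c1's history (behind): {c1, c10, c14, c16, c8} — 5.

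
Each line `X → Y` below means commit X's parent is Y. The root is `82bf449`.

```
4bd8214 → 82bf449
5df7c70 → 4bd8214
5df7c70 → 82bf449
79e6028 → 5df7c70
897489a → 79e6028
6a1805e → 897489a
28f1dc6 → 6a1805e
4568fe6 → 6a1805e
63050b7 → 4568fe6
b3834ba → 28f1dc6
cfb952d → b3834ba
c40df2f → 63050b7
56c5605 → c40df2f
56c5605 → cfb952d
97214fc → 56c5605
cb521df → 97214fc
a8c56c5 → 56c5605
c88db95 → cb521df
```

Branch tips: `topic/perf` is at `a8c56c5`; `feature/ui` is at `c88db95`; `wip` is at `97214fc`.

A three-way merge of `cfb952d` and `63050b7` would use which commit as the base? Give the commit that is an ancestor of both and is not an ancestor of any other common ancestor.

6a1805e

Ancestors of cfb952d: {28f1dc6, 4bd8214, 5df7c70, 6a1805e, 79e6028, 82bf449, 897489a, b3834ba, cfb952d}.
Ancestors of 63050b7: {4568fe6, 4bd8214, 5df7c70, 63050b7, 6a1805e, 79e6028, 82bf449, 897489a}.
Common ancestors: {4bd8214, 5df7c70, 6a1805e, 79e6028, 82bf449, 897489a}.
Among these, 6a1805e is not an ancestor of any other common ancestor — it is the merge base.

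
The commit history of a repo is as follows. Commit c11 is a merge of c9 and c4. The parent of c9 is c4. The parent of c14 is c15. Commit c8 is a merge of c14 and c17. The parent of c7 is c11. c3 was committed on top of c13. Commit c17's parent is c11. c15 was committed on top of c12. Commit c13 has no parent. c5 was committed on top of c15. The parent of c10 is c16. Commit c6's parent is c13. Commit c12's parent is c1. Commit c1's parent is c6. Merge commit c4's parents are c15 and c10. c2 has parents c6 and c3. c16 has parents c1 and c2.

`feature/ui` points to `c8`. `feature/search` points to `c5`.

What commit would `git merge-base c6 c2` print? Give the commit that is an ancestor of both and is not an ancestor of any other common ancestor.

c6

Ancestors of c6: {c13, c6}.
Ancestors of c2: {c13, c2, c3, c6}.
Common ancestors: {c13, c6}.
Among these, c6 is not an ancestor of any other common ancestor — it is the merge base.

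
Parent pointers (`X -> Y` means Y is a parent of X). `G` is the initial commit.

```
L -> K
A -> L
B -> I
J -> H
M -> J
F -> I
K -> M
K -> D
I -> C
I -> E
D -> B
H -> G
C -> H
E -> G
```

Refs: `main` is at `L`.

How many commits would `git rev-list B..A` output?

Reachable from A: {A, B, C, D, E, G, H, I, J, K, L, M}.
Reachable from B: {B, C, E, G, H, I}.
In A's history but not B's: {A, D, J, K, L, M} — 6 commits.

6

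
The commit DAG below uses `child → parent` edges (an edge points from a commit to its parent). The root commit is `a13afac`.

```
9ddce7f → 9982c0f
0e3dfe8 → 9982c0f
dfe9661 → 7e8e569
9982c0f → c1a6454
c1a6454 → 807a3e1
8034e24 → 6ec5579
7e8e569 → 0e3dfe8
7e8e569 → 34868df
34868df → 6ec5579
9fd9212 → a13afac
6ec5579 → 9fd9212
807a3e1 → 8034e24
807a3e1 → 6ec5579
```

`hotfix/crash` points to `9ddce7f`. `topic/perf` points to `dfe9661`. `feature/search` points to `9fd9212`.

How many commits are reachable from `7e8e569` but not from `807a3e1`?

Reachable from 7e8e569: {0e3dfe8, 34868df, 6ec5579, 7e8e569, 8034e24, 807a3e1, 9982c0f, 9fd9212, a13afac, c1a6454}.
Reachable from 807a3e1: {6ec5579, 8034e24, 807a3e1, 9fd9212, a13afac}.
In 7e8e569's history but not 807a3e1's: {0e3dfe8, 34868df, 7e8e569, 9982c0f, c1a6454} — 5 commits.

5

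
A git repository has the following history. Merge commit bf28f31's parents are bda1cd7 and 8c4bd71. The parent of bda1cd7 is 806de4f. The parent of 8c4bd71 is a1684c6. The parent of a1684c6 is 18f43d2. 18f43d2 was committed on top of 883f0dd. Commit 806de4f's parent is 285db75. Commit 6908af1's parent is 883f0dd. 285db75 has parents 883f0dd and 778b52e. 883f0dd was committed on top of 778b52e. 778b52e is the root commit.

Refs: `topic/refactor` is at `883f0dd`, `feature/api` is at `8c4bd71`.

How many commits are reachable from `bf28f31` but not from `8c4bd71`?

4

Reachable from bf28f31: {18f43d2, 285db75, 778b52e, 806de4f, 883f0dd, 8c4bd71, a1684c6, bda1cd7, bf28f31}.
Reachable from 8c4bd71: {18f43d2, 778b52e, 883f0dd, 8c4bd71, a1684c6}.
In bf28f31's history but not 8c4bd71's: {285db75, 806de4f, bda1cd7, bf28f31} — 4 commits.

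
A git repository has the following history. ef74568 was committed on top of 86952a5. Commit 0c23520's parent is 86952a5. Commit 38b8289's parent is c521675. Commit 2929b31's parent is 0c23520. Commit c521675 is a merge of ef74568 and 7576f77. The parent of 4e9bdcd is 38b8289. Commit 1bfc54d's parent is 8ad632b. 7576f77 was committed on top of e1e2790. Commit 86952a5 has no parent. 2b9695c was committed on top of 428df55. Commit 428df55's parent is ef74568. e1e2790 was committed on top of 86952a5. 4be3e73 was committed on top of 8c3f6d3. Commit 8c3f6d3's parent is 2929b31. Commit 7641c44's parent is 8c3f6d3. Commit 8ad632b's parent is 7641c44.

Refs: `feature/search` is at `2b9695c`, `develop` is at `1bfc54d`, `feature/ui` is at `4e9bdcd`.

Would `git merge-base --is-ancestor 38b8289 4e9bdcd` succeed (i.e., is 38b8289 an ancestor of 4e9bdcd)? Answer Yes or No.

Ancestors of 4e9bdcd (commits reachable by following parents): {38b8289, 4e9bdcd, 7576f77, 86952a5, c521675, e1e2790, ef74568}.
38b8289 is in that set, so it is an ancestor of 4e9bdcd.

Yes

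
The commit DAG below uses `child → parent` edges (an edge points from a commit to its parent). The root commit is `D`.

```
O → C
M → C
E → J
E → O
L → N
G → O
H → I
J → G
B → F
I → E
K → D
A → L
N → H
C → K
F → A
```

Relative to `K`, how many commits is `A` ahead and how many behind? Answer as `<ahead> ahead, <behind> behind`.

Reachable from A: {A, C, D, E, G, H, I, J, K, L, N, O}.
Reachable from K: {D, K}.
Only in A's history (ahead): {A, C, E, G, H, I, J, L, N, O} — 10.
Only in K's history (behind): {} — 0.

10 ahead, 0 behind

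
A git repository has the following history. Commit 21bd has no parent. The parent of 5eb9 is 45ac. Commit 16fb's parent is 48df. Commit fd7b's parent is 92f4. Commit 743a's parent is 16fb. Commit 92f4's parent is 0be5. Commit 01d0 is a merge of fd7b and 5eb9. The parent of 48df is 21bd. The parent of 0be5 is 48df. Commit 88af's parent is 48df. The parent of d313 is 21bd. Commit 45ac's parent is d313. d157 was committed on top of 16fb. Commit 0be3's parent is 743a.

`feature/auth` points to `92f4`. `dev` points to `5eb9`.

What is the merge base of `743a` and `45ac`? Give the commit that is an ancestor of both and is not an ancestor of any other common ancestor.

Ancestors of 743a: {16fb, 21bd, 48df, 743a}.
Ancestors of 45ac: {21bd, 45ac, d313}.
Common ancestors: {21bd}.
The only common ancestor is 21bd, so it is the merge base.

21bd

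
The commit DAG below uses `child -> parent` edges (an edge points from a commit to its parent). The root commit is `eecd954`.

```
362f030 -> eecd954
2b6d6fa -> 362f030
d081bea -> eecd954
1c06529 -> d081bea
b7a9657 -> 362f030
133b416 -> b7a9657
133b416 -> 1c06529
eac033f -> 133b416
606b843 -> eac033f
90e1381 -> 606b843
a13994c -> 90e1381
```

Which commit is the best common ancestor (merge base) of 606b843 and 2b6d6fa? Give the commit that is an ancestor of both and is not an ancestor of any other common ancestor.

Ancestors of 606b843: {133b416, 1c06529, 362f030, 606b843, b7a9657, d081bea, eac033f, eecd954}.
Ancestors of 2b6d6fa: {2b6d6fa, 362f030, eecd954}.
Common ancestors: {362f030, eecd954}.
Among these, 362f030 is not an ancestor of any other common ancestor — it is the merge base.

362f030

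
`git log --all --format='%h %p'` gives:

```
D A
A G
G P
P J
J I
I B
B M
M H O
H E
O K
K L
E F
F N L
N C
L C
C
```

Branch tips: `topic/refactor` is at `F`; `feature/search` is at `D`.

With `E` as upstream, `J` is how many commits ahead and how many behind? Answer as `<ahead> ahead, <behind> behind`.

7 ahead, 0 behind

Reachable from J: {B, C, E, F, H, I, J, K, L, M, N, O}.
Reachable from E: {C, E, F, L, N}.
Only in J's history (ahead): {B, H, I, J, K, M, O} — 7.
Only in E's history (behind): {} — 0.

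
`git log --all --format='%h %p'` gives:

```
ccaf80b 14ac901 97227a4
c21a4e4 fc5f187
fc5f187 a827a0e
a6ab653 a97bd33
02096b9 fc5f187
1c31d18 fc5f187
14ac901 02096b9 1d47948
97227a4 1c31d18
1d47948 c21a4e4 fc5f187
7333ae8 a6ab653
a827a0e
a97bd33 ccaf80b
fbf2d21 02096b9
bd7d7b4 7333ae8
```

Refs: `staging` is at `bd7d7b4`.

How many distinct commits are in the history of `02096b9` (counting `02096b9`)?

3

Walking parent pointers from 02096b9: reachable set = {02096b9, a827a0e, fc5f187}.
That is 3 commits.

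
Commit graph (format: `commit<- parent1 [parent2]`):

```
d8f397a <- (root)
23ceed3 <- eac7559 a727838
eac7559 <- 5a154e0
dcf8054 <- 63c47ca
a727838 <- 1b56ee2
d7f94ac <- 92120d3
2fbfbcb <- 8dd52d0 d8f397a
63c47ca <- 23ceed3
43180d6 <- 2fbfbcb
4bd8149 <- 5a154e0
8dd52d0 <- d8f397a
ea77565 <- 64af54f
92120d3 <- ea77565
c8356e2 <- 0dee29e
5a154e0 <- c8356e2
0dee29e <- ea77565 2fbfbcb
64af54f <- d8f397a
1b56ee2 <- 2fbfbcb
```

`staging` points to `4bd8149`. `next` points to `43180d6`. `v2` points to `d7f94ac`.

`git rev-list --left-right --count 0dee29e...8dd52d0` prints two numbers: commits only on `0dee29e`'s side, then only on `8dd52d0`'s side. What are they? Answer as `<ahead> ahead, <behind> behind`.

4 ahead, 0 behind

Reachable from 0dee29e: {0dee29e, 2fbfbcb, 64af54f, 8dd52d0, d8f397a, ea77565}.
Reachable from 8dd52d0: {8dd52d0, d8f397a}.
Only in 0dee29e's history (ahead): {0dee29e, 2fbfbcb, 64af54f, ea77565} — 4.
Only in 8dd52d0's history (behind): {} — 0.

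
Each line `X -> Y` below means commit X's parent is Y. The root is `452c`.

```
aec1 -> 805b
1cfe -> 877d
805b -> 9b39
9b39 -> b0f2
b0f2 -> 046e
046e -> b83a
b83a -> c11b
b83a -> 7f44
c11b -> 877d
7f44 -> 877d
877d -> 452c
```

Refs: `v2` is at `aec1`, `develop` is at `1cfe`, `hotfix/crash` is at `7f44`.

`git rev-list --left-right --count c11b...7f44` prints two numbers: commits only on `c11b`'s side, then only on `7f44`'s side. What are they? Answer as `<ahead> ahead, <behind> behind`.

1 ahead, 1 behind

Reachable from c11b: {452c, 877d, c11b}.
Reachable from 7f44: {452c, 7f44, 877d}.
Only in c11b's history (ahead): {c11b} — 1.
Only in 7f44's history (behind): {7f44} — 1.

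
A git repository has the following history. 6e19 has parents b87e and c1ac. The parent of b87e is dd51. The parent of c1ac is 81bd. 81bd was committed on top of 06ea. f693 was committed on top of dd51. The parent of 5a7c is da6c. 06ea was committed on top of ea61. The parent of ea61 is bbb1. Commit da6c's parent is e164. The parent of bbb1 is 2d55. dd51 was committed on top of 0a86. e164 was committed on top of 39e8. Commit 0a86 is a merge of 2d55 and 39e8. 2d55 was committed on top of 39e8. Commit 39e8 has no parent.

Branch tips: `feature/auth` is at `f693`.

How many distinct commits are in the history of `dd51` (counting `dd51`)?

4

Walking parent pointers from dd51: reachable set = {0a86, 2d55, 39e8, dd51}.
That is 4 commits.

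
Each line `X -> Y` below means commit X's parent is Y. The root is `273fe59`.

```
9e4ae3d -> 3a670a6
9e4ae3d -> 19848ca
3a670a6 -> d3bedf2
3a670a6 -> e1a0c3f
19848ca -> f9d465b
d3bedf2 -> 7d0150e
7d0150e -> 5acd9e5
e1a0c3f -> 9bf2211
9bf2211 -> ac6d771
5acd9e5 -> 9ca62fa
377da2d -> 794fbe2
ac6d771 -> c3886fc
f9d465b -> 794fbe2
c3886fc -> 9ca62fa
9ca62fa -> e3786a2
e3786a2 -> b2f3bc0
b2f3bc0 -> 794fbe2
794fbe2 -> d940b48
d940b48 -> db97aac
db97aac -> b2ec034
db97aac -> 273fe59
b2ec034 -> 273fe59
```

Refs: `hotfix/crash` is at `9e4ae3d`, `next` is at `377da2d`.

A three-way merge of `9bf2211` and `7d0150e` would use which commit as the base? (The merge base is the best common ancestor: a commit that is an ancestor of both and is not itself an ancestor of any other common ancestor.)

9ca62fa

Ancestors of 9bf2211: {273fe59, 794fbe2, 9bf2211, 9ca62fa, ac6d771, b2ec034, b2f3bc0, c3886fc, d940b48, db97aac, e3786a2}.
Ancestors of 7d0150e: {273fe59, 5acd9e5, 794fbe2, 7d0150e, 9ca62fa, b2ec034, b2f3bc0, d940b48, db97aac, e3786a2}.
Common ancestors: {273fe59, 794fbe2, 9ca62fa, b2ec034, b2f3bc0, d940b48, db97aac, e3786a2}.
Among these, 9ca62fa is not an ancestor of any other common ancestor — it is the merge base.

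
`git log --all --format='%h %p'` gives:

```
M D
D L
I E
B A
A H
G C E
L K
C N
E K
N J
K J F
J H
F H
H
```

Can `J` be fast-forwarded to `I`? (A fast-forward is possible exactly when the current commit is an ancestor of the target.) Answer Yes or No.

Yes

A fast-forward from J to I is possible iff J is an ancestor of I.
Ancestors of I: {E, F, H, I, J, K}.
J is among them, so fast-forward is possible.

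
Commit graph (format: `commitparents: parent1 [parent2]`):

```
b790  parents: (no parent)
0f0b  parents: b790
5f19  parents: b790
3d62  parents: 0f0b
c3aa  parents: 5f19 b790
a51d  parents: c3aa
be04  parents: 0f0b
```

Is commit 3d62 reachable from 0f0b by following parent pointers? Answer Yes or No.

Ancestors of 0f0b: {0f0b, b790}.
3d62 is not in that set, so it is not an ancestor of 0f0b.

No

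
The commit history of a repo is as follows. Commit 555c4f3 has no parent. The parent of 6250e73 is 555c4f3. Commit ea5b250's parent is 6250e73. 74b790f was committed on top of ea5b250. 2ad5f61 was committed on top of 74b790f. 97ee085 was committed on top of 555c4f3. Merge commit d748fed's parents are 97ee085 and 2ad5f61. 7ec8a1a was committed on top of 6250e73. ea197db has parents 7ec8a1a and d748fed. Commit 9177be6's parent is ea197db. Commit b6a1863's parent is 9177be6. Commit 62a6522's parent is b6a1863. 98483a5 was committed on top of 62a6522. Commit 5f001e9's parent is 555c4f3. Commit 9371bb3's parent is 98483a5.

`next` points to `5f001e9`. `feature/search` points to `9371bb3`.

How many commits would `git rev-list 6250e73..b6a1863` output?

9

Reachable from b6a1863: {2ad5f61, 555c4f3, 6250e73, 74b790f, 7ec8a1a, 9177be6, 97ee085, b6a1863, d748fed, ea197db, ea5b250}.
Reachable from 6250e73: {555c4f3, 6250e73}.
In b6a1863's history but not 6250e73's: {2ad5f61, 74b790f, 7ec8a1a, 9177be6, 97ee085, b6a1863, d748fed, ea197db, ea5b250} — 9 commits.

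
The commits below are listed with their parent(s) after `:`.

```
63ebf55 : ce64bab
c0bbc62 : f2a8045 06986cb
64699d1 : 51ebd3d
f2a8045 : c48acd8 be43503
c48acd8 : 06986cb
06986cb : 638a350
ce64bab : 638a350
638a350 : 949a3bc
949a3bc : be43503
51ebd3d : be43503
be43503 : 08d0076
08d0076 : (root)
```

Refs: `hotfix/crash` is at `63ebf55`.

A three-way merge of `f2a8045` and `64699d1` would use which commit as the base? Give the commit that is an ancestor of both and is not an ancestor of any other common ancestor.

Ancestors of f2a8045: {06986cb, 08d0076, 638a350, 949a3bc, be43503, c48acd8, f2a8045}.
Ancestors of 64699d1: {08d0076, 51ebd3d, 64699d1, be43503}.
Common ancestors: {08d0076, be43503}.
Among these, be43503 is not an ancestor of any other common ancestor — it is the merge base.

be43503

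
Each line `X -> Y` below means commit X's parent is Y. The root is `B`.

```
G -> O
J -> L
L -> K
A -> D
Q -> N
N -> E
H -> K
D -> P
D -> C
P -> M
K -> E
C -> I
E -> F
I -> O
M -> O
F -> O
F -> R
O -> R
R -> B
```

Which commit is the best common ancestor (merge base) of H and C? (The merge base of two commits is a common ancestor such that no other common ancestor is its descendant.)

Ancestors of H: {B, E, F, H, K, O, R}.
Ancestors of C: {B, C, I, O, R}.
Common ancestors: {B, O, R}.
Among these, O is not an ancestor of any other common ancestor — it is the merge base.

O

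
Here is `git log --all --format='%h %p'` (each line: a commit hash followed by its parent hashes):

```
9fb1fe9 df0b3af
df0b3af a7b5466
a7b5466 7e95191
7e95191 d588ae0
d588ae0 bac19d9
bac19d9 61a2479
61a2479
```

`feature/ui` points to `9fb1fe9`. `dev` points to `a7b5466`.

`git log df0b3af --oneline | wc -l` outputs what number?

Walking parent pointers from df0b3af: reachable set = {61a2479, 7e95191, a7b5466, bac19d9, d588ae0, df0b3af}.
That is 6 commits.

6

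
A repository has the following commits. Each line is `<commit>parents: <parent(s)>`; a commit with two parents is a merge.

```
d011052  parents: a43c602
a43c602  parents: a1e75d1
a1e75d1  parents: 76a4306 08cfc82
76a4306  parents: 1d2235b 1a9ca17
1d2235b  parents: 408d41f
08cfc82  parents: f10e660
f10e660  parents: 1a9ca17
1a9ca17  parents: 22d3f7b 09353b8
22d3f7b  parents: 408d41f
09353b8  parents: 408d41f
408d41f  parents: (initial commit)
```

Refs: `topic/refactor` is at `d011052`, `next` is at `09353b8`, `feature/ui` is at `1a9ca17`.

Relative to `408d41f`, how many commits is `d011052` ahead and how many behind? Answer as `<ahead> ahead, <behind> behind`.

10 ahead, 0 behind

Reachable from d011052: {08cfc82, 09353b8, 1a9ca17, 1d2235b, 22d3f7b, 408d41f, 76a4306, a1e75d1, a43c602, d011052, f10e660}.
Reachable from 408d41f: {408d41f}.
Only in d011052's history (ahead): {08cfc82, 09353b8, 1a9ca17, 1d2235b, 22d3f7b, 76a4306, a1e75d1, a43c602, d011052, f10e660} — 10.
Only in 408d41f's history (behind): {} — 0.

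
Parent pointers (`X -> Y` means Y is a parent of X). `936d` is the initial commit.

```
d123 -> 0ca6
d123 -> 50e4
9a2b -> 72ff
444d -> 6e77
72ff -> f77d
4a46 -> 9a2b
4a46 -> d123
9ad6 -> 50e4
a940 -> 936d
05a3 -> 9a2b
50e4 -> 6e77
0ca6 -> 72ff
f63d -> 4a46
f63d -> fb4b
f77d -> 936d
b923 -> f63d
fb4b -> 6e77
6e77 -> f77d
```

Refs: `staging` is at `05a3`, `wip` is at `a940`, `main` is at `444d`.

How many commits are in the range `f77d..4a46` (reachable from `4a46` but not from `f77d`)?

Reachable from 4a46: {0ca6, 4a46, 50e4, 6e77, 72ff, 936d, 9a2b, d123, f77d}.
Reachable from f77d: {936d, f77d}.
In 4a46's history but not f77d's: {0ca6, 4a46, 50e4, 6e77, 72ff, 9a2b, d123} — 7 commits.

7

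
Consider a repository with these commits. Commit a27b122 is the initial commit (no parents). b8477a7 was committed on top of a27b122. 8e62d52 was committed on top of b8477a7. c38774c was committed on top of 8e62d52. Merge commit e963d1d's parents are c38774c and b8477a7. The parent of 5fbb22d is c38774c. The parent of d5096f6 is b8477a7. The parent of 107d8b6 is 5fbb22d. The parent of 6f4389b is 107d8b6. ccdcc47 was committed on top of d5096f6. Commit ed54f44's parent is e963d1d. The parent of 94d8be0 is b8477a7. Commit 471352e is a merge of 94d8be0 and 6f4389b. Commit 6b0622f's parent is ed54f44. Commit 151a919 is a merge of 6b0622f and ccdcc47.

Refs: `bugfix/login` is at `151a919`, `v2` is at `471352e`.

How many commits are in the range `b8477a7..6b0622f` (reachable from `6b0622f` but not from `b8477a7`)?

Reachable from 6b0622f: {6b0622f, 8e62d52, a27b122, b8477a7, c38774c, e963d1d, ed54f44}.
Reachable from b8477a7: {a27b122, b8477a7}.
In 6b0622f's history but not b8477a7's: {6b0622f, 8e62d52, c38774c, e963d1d, ed54f44} — 5 commits.

5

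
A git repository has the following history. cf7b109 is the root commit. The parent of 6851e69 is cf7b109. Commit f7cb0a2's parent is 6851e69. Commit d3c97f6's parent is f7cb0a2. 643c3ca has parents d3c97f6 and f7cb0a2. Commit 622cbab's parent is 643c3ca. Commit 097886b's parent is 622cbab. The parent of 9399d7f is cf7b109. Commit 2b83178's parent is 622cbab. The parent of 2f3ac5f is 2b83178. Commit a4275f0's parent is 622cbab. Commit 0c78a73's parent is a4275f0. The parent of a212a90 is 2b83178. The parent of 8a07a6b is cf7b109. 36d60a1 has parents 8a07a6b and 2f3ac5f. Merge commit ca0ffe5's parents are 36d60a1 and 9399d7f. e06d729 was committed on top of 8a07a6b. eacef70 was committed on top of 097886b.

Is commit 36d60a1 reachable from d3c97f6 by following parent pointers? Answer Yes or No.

No

Ancestors of d3c97f6: {6851e69, cf7b109, d3c97f6, f7cb0a2}.
36d60a1 is not in that set, so it is not an ancestor of d3c97f6.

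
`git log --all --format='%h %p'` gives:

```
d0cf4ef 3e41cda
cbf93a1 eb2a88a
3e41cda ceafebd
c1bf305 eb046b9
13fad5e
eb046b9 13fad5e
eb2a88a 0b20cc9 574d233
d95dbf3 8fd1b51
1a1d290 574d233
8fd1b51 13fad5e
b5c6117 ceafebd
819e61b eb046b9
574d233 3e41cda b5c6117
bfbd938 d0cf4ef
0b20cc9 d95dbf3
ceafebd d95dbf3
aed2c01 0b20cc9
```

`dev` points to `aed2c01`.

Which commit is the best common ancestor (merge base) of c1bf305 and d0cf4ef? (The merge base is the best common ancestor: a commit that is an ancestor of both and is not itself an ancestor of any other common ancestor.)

Ancestors of c1bf305: {13fad5e, c1bf305, eb046b9}.
Ancestors of d0cf4ef: {13fad5e, 3e41cda, 8fd1b51, ceafebd, d0cf4ef, d95dbf3}.
Common ancestors: {13fad5e}.
The only common ancestor is 13fad5e, so it is the merge base.

13fad5e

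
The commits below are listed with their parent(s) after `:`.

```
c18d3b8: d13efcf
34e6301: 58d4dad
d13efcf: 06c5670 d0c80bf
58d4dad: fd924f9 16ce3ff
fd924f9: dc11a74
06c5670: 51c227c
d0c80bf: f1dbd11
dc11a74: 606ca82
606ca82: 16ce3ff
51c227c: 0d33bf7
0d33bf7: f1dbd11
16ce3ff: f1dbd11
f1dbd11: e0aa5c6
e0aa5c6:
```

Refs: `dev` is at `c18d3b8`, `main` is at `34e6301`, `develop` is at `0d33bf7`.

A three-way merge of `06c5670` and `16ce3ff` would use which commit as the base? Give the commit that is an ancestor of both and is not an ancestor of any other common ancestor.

Ancestors of 06c5670: {06c5670, 0d33bf7, 51c227c, e0aa5c6, f1dbd11}.
Ancestors of 16ce3ff: {16ce3ff, e0aa5c6, f1dbd11}.
Common ancestors: {e0aa5c6, f1dbd11}.
Among these, f1dbd11 is not an ancestor of any other common ancestor — it is the merge base.

f1dbd11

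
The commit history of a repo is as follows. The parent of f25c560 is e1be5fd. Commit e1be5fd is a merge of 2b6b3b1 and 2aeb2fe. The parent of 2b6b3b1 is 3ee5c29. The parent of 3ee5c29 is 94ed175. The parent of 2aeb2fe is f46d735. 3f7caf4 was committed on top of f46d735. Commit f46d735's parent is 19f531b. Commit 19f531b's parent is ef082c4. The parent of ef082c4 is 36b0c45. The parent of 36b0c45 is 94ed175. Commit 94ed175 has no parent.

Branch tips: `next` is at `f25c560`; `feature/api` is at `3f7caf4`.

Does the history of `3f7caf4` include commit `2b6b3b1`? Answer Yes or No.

No

Ancestors of 3f7caf4: {19f531b, 36b0c45, 3f7caf4, 94ed175, ef082c4, f46d735}.
2b6b3b1 is not in that set, so it is not an ancestor of 3f7caf4.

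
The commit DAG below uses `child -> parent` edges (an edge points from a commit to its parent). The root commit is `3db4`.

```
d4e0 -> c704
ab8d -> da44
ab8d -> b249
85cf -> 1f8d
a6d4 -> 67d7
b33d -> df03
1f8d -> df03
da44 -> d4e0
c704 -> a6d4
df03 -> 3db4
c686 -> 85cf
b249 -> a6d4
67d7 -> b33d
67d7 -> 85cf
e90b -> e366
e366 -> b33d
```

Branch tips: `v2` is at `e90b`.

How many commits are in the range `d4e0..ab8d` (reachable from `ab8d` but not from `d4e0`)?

Reachable from ab8d: {1f8d, 3db4, 67d7, 85cf, a6d4, ab8d, b249, b33d, c704, d4e0, da44, df03}.
Reachable from d4e0: {1f8d, 3db4, 67d7, 85cf, a6d4, b33d, c704, d4e0, df03}.
In ab8d's history but not d4e0's: {ab8d, b249, da44} — 3 commits.

3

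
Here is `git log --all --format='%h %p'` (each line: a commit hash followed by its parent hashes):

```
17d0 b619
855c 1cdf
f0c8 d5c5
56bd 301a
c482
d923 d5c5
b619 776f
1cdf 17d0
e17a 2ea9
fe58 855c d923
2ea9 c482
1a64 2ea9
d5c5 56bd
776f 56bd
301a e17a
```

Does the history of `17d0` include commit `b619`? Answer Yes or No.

Ancestors of 17d0 (commits reachable by following parents): {17d0, 2ea9, 301a, 56bd, 776f, b619, c482, e17a}.
b619 is in that set, so it is an ancestor of 17d0.

Yes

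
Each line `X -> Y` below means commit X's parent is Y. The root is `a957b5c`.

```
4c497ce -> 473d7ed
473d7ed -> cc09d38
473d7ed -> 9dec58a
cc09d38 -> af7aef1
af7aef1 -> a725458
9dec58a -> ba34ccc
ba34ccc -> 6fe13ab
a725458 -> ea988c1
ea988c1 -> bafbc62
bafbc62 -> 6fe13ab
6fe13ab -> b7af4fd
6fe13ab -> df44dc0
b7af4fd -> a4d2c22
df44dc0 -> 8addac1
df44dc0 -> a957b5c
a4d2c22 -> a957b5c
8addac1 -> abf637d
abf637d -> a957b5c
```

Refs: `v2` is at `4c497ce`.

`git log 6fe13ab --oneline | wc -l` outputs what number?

Walking parent pointers from 6fe13ab: reachable set = {6fe13ab, 8addac1, a4d2c22, a957b5c, abf637d, b7af4fd, df44dc0}.
That is 7 commits.

7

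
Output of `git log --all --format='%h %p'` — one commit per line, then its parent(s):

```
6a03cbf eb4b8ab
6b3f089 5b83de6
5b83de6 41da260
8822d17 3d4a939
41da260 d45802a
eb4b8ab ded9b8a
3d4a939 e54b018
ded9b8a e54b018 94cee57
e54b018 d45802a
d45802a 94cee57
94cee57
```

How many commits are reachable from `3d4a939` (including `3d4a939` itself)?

Walking parent pointers from 3d4a939: reachable set = {3d4a939, 94cee57, d45802a, e54b018}.
That is 4 commits.

4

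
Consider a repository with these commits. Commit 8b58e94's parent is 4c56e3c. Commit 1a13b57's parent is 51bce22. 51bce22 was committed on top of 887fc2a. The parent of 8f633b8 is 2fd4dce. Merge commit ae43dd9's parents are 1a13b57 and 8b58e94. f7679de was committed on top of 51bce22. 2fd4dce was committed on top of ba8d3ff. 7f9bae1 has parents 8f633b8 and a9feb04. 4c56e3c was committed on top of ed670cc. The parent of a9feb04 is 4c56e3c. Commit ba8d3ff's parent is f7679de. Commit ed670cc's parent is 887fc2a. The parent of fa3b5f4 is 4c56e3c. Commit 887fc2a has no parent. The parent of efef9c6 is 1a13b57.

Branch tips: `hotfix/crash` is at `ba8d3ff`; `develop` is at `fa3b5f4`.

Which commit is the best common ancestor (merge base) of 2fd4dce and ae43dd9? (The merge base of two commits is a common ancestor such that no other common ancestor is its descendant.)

51bce22

Ancestors of 2fd4dce: {2fd4dce, 51bce22, 887fc2a, ba8d3ff, f7679de}.
Ancestors of ae43dd9: {1a13b57, 4c56e3c, 51bce22, 887fc2a, 8b58e94, ae43dd9, ed670cc}.
Common ancestors: {51bce22, 887fc2a}.
Among these, 51bce22 is not an ancestor of any other common ancestor — it is the merge base.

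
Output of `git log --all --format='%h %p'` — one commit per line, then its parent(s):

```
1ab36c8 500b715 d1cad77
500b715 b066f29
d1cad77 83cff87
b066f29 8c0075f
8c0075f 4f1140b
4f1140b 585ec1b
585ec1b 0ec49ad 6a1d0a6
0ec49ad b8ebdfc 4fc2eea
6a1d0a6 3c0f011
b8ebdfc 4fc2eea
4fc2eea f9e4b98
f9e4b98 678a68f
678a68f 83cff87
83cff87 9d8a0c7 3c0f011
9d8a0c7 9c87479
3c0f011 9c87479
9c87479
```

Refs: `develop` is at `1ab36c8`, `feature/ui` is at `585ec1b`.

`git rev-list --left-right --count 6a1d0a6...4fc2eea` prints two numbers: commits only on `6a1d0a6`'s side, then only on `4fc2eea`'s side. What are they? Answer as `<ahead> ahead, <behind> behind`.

Reachable from 6a1d0a6: {3c0f011, 6a1d0a6, 9c87479}.
Reachable from 4fc2eea: {3c0f011, 4fc2eea, 678a68f, 83cff87, 9c87479, 9d8a0c7, f9e4b98}.
Only in 6a1d0a6's history (ahead): {6a1d0a6} — 1.
Only in 4fc2eea's history (behind): {4fc2eea, 678a68f, 83cff87, 9d8a0c7, f9e4b98} — 5.

1 ahead, 5 behind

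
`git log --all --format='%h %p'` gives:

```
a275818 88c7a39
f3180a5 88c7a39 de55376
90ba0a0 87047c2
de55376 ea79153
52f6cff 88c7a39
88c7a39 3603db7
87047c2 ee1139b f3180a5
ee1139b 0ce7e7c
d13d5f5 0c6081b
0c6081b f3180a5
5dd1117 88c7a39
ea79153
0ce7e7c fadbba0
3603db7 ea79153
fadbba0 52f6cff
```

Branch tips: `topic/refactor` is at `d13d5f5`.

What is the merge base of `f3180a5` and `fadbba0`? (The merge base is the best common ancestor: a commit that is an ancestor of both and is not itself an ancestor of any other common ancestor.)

88c7a39

Ancestors of f3180a5: {3603db7, 88c7a39, de55376, ea79153, f3180a5}.
Ancestors of fadbba0: {3603db7, 52f6cff, 88c7a39, ea79153, fadbba0}.
Common ancestors: {3603db7, 88c7a39, ea79153}.
Among these, 88c7a39 is not an ancestor of any other common ancestor — it is the merge base.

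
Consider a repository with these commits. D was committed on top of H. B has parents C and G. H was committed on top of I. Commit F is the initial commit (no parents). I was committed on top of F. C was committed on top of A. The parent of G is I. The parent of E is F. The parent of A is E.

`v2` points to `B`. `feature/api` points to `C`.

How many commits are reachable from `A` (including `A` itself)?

Walking parent pointers from A: reachable set = {A, E, F}.
That is 3 commits.

3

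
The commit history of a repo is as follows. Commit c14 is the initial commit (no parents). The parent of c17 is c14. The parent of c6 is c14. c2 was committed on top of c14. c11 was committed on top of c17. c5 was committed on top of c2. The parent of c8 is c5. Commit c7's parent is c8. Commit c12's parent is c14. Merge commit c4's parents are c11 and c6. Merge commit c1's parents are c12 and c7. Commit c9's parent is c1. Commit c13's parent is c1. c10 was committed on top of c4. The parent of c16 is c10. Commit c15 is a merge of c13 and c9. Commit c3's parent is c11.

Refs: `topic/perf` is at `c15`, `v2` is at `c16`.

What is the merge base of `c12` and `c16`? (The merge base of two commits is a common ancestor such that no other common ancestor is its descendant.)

Ancestors of c12: {c12, c14}.
Ancestors of c16: {c10, c11, c14, c16, c17, c4, c6}.
Common ancestors: {c14}.
The only common ancestor is c14, so it is the merge base.

c14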